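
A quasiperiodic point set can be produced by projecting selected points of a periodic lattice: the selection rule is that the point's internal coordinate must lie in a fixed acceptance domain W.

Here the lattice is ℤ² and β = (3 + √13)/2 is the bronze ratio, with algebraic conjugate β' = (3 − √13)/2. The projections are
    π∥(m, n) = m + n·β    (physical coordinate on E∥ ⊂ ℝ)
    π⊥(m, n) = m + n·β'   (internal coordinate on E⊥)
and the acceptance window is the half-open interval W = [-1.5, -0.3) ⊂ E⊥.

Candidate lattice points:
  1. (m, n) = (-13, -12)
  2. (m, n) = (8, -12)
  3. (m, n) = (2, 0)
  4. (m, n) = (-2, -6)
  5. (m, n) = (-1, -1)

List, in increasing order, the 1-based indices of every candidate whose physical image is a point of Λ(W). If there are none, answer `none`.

β' = (3−√13)/2 ≈ -0.302776.
[1] lift (-13,-12): star map gives -9.366692; window check -1.5 ≤ -9.366692 < -0.3 is false → out
[2] lift (8,-12): star map gives 11.633308; window check -1.5 ≤ 11.633308 < -0.3 is false → out
[3] lift (2,0): star map gives 2.000000; window check -1.5 ≤ 2.000000 < -0.3 is false → out
[4] lift (-2,-6): star map gives -0.183346; window check -1.5 ≤ -0.183346 < -0.3 is false → out
[5] lift (-1,-1): star map gives -0.697224; window check -1.5 ≤ -0.697224 < -0.3 is true → IN Λ

5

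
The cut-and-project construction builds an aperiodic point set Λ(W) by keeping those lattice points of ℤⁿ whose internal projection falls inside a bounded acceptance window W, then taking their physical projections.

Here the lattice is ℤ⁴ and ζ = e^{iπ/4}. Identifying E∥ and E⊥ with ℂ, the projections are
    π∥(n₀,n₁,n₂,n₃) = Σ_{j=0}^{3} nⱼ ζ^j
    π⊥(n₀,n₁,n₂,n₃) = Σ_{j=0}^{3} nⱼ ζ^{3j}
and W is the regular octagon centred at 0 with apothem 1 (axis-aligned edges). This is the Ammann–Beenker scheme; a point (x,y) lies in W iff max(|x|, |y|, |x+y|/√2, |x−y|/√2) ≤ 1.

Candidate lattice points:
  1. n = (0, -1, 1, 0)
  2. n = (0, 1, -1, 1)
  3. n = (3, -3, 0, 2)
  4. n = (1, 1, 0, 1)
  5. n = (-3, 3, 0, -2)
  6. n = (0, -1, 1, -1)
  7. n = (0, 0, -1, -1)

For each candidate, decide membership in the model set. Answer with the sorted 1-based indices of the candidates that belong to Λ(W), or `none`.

Internal map: ζ^{3j} for j=0..3 gives (1,0), (−√2/2,√2/2), (0,−1), (√2/2,√2/2).
candidate 1: n = (0, -1, 1, 0) → π⊥ ≈ (+0.70711, -1.70711); max(|x|,|y|,|x±y|/√2) = 1.70711 > 1 ⇒ ∉ W
candidate 2: n = (0, 1, -1, 1) → π⊥ ≈ (+0.00000, +2.41421); max(|x|,|y|,|x±y|/√2) = 2.41421 > 1 ⇒ ∉ W
candidate 3: n = (3, -3, 0, 2) → π⊥ ≈ (+6.53553, -0.70711); max(|x|,|y|,|x±y|/√2) = 6.53553 > 1 ⇒ ∉ W
candidate 4: n = (1, 1, 0, 1) → π⊥ ≈ (+1.00000, +1.41421); max(|x|,|y|,|x±y|/√2) = 1.70711 > 1 ⇒ ∉ W
candidate 5: n = (-3, 3, 0, -2) → π⊥ ≈ (-6.53553, +0.70711); max(|x|,|y|,|x±y|/√2) = 6.53553 > 1 ⇒ ∉ W
candidate 6: n = (0, -1, 1, -1) → π⊥ ≈ (+0.00000, -2.41421); max(|x|,|y|,|x±y|/√2) = 2.41421 > 1 ⇒ ∉ W
candidate 7: n = (0, 0, -1, -1) → π⊥ ≈ (-0.70711, +0.29289); max(|x|,|y|,|x±y|/√2) = 0.70711 ≤ 1 ⇒ ∈ W

7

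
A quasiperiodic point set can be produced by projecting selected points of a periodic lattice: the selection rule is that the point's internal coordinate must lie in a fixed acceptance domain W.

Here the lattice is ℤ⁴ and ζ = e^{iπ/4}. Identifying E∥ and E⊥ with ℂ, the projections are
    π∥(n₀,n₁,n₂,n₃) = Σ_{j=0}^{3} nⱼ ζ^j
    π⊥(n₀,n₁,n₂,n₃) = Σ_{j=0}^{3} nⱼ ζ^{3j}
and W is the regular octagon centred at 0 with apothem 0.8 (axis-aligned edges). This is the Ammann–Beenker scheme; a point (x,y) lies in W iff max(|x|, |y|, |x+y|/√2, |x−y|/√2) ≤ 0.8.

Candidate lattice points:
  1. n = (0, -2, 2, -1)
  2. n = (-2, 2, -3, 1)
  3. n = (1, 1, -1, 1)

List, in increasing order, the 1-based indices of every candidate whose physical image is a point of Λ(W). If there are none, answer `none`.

none

π⊥(n) = n₀ + n₁ζ³ + n₂ζ⁶ + n₃ζ⁹ where ζ = e^{iπ/4}.
candidate 1: n = (0, -2, 2, -1) → π⊥ ≈ (+0.70711, -4.12132); max(|x|,|y|,|x±y|/√2) = 4.12132 > 0.8 ⇒ ∉ W
candidate 2: n = (-2, 2, -3, 1) → π⊥ ≈ (-2.70711, +5.12132); max(|x|,|y|,|x±y|/√2) = 5.53553 > 0.8 ⇒ ∉ W
candidate 3: n = (1, 1, -1, 1) → π⊥ ≈ (+1.00000, +2.41421); max(|x|,|y|,|x±y|/√2) = 2.41421 > 0.8 ⇒ ∉ W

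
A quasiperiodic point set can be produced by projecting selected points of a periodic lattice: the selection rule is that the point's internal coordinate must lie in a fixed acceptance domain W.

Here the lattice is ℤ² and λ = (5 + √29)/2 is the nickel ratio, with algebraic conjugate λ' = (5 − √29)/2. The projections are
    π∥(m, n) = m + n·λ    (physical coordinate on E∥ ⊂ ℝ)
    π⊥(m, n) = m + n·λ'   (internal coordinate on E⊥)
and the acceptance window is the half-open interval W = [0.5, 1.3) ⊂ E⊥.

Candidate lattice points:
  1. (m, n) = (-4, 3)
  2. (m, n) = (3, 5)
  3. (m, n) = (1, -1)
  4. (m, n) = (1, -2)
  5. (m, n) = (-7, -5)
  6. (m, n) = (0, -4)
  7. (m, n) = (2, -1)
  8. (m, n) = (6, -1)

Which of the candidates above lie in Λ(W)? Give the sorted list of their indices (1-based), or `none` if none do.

3, 6

Compute λ' = (5−√29)/2 = -0.192582, so π⊥(m,n) = m -0.192582·n.
#1 (-4,3): internal coord -4 + (3)·λ' = -4.577747; -4.577747 ∉ [0.5, 1.3) → out
#2 (3,5): internal coord 3 + (5)·λ' = +2.037088; +2.037088 ∉ [0.5, 1.3) → out
#3 (1,-1): internal coord 1 + (-1)·λ' = +1.192582; +1.192582 ∈ [0.5, 1.3) → IN Λ
#4 (1,-2): internal coord 1 + (-2)·λ' = +1.385165; +1.385165 ∉ [0.5, 1.3) → out
#5 (-7,-5): internal coord -7 + (-5)·λ' = -6.037088; -6.037088 ∉ [0.5, 1.3) → out
#6 (0,-4): internal coord 0 + (-4)·λ' = +0.770330; +0.770330 ∈ [0.5, 1.3) → IN Λ
#7 (2,-1): internal coord 2 + (-1)·λ' = +2.192582; +2.192582 ∉ [0.5, 1.3) → out
#8 (6,-1): internal coord 6 + (-1)·λ' = +6.192582; +6.192582 ∉ [0.5, 1.3) → out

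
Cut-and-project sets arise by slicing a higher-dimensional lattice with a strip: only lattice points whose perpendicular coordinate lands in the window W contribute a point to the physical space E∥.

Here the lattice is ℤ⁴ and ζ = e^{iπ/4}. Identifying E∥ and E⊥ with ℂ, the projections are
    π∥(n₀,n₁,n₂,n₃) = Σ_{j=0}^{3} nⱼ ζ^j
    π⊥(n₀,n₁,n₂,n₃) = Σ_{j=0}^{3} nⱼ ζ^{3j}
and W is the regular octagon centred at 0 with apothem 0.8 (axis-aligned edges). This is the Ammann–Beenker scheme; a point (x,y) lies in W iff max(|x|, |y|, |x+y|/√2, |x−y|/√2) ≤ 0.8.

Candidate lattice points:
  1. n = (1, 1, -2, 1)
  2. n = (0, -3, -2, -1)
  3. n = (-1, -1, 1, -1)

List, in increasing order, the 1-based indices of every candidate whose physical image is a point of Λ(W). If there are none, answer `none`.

With ζ = e^{iπ/4} the internal vectors are ζ^0,ζ^3,ζ^6,ζ^9.
#1 (1, 1, -2, 1): internal (1.00000, 3.41421); octagon support 3.41421 vs apothem 0.8 → ∉ W
#2 (0, -3, -2, -1): internal (1.41421, -0.82843); octagon support 1.58579 vs apothem 0.8 → ∉ W
#3 (-1, -1, 1, -1): internal (-1.00000, -2.41421); octagon support 2.41421 vs apothem 0.8 → ∉ W

none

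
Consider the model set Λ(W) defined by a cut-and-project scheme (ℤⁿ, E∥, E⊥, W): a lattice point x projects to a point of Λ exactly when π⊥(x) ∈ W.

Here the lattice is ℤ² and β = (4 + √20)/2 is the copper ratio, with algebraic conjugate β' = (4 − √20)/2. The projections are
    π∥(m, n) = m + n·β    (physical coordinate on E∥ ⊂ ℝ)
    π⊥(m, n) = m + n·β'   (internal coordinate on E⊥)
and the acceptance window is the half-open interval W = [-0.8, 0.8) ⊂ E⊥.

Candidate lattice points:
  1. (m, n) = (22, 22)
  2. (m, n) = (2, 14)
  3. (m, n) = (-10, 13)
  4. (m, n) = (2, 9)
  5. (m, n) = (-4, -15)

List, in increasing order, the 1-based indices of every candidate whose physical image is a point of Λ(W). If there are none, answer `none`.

4, 5

β' = (4−√20)/2 ≈ -0.23607.
#1 (22,22): internal coord 22 + (22)·β' = +16.80650; +16.80650 ∉ [-0.8, 0.8) → out
#2 (2,14): internal coord 2 + (14)·β' = -1.30495; -1.30495 ∉ [-0.8, 0.8) → out
#3 (-10,13): internal coord -10 + (13)·β' = -13.06888; -13.06888 ∉ [-0.8, 0.8) → out
#4 (2,9): internal coord 2 + (9)·β' = -0.12461; -0.12461 ∈ [-0.8, 0.8) → IN Λ
#5 (-4,-15): internal coord -4 + (-15)·β' = -0.45898; -0.45898 ∈ [-0.8, 0.8) → IN Λ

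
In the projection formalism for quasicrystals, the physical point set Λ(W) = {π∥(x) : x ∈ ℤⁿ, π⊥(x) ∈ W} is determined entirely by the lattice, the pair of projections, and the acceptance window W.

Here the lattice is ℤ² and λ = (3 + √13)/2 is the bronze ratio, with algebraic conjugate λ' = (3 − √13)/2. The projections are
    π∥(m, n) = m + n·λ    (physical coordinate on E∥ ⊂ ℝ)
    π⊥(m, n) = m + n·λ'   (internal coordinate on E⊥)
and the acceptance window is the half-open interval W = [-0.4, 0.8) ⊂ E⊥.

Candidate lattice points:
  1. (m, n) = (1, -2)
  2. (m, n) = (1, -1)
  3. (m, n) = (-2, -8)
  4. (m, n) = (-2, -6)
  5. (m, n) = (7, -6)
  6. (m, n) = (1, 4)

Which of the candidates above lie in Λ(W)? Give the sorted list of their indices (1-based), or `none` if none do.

3, 4, 6

Numerically λ ≈ 3.3028 and λ' = −1/λ ≈ -0.3028.
[1] lift (1,-2): star map gives 1.6056; window check -0.4 ≤ 1.6056 < 0.8 is false → out
[2] lift (1,-1): star map gives 1.3028; window check -0.4 ≤ 1.3028 < 0.8 is false → out
[3] lift (-2,-8): star map gives 0.4222; window check -0.4 ≤ 0.4222 < 0.8 is true → IN Λ
[4] lift (-2,-6): star map gives -0.1833; window check -0.4 ≤ -0.1833 < 0.8 is true → IN Λ
[5] lift (7,-6): star map gives 8.8167; window check -0.4 ≤ 8.8167 < 0.8 is false → out
[6] lift (1,4): star map gives -0.2111; window check -0.4 ≤ -0.2111 < 0.8 is true → IN Λ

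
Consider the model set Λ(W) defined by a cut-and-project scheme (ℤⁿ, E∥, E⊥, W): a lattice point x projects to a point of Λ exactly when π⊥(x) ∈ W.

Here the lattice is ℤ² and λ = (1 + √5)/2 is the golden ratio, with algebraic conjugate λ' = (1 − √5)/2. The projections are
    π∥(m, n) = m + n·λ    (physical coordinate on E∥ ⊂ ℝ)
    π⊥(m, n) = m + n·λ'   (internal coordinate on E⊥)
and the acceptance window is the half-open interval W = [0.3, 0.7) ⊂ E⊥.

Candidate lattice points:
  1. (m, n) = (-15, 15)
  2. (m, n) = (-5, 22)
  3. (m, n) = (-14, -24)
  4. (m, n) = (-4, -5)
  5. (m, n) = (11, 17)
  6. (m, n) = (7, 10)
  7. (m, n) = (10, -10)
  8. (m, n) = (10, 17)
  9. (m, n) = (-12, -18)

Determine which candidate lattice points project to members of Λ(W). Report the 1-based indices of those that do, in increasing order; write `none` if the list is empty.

λ' = (1−√5)/2 ≈ -0.6180.
candidate 1: (m,n)=(-15,15) → π∥ = -15+15·λ ≈ 9.2705, π⊥ = -15+15·λ' ≈ -24.2705 ∉ [0.3, 0.7) ⇒ out
candidate 2: (m,n)=(-5,22) → π∥ = -5+22·λ ≈ 30.5967, π⊥ = -5+22·λ' ≈ -18.5967 ∉ [0.3, 0.7) ⇒ out
candidate 3: (m,n)=(-14,-24) → π∥ = -14-24·λ ≈ -52.8328, π⊥ = -14-24·λ' ≈ 0.8328 ∉ [0.3, 0.7) ⇒ out
candidate 4: (m,n)=(-4,-5) → π∥ = -4-5·λ ≈ -12.0902, π⊥ = -4-5·λ' ≈ -0.9098 ∉ [0.3, 0.7) ⇒ out
candidate 5: (m,n)=(11,17) → π∥ = 11+17·λ ≈ 38.5066, π⊥ = 11+17·λ' ≈ 0.4934 ∈ [0.3, 0.7) ⇒ IN Λ
candidate 6: (m,n)=(7,10) → π∥ = 7+10·λ ≈ 23.1803, π⊥ = 7+10·λ' ≈ 0.8197 ∉ [0.3, 0.7) ⇒ out
candidate 7: (m,n)=(10,-10) → π∥ = 10-10·λ ≈ -6.1803, π⊥ = 10-10·λ' ≈ 16.1803 ∉ [0.3, 0.7) ⇒ out
candidate 8: (m,n)=(10,17) → π∥ = 10+17·λ ≈ 37.5066, π⊥ = 10+17·λ' ≈ -0.5066 ∉ [0.3, 0.7) ⇒ out
candidate 9: (m,n)=(-12,-18) → π∥ = -12-18·λ ≈ -41.1246, π⊥ = -12-18·λ' ≈ -0.8754 ∉ [0.3, 0.7) ⇒ out

5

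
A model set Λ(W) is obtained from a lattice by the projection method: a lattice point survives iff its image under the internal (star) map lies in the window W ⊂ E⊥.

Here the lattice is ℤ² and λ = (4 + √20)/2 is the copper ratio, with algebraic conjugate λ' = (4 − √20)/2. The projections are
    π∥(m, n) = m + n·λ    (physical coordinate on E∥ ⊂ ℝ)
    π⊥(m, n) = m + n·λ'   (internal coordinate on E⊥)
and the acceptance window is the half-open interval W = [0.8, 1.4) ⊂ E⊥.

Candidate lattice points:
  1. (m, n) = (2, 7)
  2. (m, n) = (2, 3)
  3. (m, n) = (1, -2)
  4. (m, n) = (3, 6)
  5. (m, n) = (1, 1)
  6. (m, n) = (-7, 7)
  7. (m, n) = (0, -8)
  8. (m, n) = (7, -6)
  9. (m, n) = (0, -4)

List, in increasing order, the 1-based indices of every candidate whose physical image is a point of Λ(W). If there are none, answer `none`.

2, 9

Compute λ' = (4−√20)/2 = -0.23607, so π⊥(m,n) = m -0.23607·n.
#1 (2,7): internal coord 2 + (7)·λ' = +0.34752; +0.34752 ∉ [0.8, 1.4) → out
#2 (2,3): internal coord 2 + (3)·λ' = +1.29180; +1.29180 ∈ [0.8, 1.4) → IN Λ
#3 (1,-2): internal coord 1 + (-2)·λ' = +1.47214; +1.47214 ∉ [0.8, 1.4) → out
#4 (3,6): internal coord 3 + (6)·λ' = +1.58359; +1.58359 ∉ [0.8, 1.4) → out
#5 (1,1): internal coord 1 + (1)·λ' = +0.76393; +0.76393 ∉ [0.8, 1.4) → out
#6 (-7,7): internal coord -7 + (7)·λ' = -8.65248; -8.65248 ∉ [0.8, 1.4) → out
#7 (0,-8): internal coord 0 + (-8)·λ' = +1.88854; +1.88854 ∉ [0.8, 1.4) → out
#8 (7,-6): internal coord 7 + (-6)·λ' = +8.41641; +8.41641 ∉ [0.8, 1.4) → out
#9 (0,-4): internal coord 0 + (-4)·λ' = +0.94427; +0.94427 ∈ [0.8, 1.4) → IN Λ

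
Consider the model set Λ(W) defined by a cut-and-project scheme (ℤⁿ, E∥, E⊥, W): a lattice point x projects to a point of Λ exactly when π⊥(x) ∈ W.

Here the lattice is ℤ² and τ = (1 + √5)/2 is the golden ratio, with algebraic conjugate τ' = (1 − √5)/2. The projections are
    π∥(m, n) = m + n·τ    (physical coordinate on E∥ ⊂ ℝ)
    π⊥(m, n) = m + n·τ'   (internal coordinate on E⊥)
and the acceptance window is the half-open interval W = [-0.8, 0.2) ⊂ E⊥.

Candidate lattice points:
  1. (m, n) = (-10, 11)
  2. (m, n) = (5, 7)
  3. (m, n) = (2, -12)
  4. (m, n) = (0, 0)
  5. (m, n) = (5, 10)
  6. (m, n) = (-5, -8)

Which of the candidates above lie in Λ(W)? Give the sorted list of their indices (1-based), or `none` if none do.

Compute τ' = (1−√5)/2 = -0.618034, so π⊥(m,n) = m -0.618034·n.
candidate 1: (m,n)=(-10,11) → π∥ = -10+11·τ ≈ 7.798374, π⊥ = -10+11·τ' ≈ -16.798374 ∉ [-0.8, 0.2) ⇒ out
candidate 2: (m,n)=(5,7) → π∥ = 5+7·τ ≈ 16.326238, π⊥ = 5+7·τ' ≈ 0.673762 ∉ [-0.8, 0.2) ⇒ out
candidate 3: (m,n)=(2,-12) → π∥ = 2-12·τ ≈ -17.416408, π⊥ = 2-12·τ' ≈ 9.416408 ∉ [-0.8, 0.2) ⇒ out
candidate 4: (m,n)=(0,0) → π∥ = 0+0·τ ≈ 0.000000, π⊥ = 0+0·τ' ≈ 0.000000 ∈ [-0.8, 0.2) ⇒ IN Λ
candidate 5: (m,n)=(5,10) → π∥ = 5+10·τ ≈ 21.180340, π⊥ = 5+10·τ' ≈ -1.180340 ∉ [-0.8, 0.2) ⇒ out
candidate 6: (m,n)=(-5,-8) → π∥ = -5-8·τ ≈ -17.944272, π⊥ = -5-8·τ' ≈ -0.055728 ∈ [-0.8, 0.2) ⇒ IN Λ

4, 6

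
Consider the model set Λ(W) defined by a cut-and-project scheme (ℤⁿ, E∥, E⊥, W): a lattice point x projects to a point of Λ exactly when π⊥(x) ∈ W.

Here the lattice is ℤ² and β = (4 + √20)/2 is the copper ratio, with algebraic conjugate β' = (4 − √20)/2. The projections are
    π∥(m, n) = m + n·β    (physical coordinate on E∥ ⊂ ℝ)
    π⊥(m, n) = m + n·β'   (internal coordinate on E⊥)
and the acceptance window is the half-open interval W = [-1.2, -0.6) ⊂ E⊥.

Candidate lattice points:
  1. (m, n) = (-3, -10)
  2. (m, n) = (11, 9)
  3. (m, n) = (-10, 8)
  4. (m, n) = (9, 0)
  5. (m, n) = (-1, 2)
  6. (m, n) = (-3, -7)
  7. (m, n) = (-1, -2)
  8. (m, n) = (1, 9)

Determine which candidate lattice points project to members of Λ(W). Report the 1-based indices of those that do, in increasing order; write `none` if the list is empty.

Numerically β ≈ 4.2361 and β' = −1/β ≈ -0.2361.
#1 (-3,-10): internal coord -3 + (-10)·β' = -0.6393; -0.6393 ∈ [-1.2, -0.6) → IN Λ
#2 (11,9): internal coord 11 + (9)·β' = +8.8754; +8.8754 ∉ [-1.2, -0.6) → out
#3 (-10,8): internal coord -10 + (8)·β' = -11.8885; -11.8885 ∉ [-1.2, -0.6) → out
#4 (9,0): internal coord 9 + (0)·β' = +9.0000; +9.0000 ∉ [-1.2, -0.6) → out
#5 (-1,2): internal coord -1 + (2)·β' = -1.4721; -1.4721 ∉ [-1.2, -0.6) → out
#6 (-3,-7): internal coord -3 + (-7)·β' = -1.3475; -1.3475 ∉ [-1.2, -0.6) → out
#7 (-1,-2): internal coord -1 + (-2)·β' = -0.5279; -0.5279 ∉ [-1.2, -0.6) → out
#8 (1,9): internal coord 1 + (9)·β' = -1.1246; -1.1246 ∈ [-1.2, -0.6) → IN Λ

1, 8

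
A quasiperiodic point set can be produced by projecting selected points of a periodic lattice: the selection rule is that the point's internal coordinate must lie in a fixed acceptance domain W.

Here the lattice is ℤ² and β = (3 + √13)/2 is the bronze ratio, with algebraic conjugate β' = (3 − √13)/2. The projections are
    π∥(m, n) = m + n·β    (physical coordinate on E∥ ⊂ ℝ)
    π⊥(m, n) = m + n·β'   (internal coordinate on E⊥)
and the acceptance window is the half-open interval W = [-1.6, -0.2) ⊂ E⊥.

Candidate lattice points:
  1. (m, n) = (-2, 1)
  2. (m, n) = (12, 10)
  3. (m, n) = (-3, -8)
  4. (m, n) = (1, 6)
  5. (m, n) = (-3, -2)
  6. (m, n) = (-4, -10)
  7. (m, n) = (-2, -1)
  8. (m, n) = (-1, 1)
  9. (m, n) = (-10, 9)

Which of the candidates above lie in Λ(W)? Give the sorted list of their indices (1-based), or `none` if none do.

Numerically β ≈ 3.302776 and β' = −1/β ≈ -0.302776.
[1] lift (-2,1): star map gives -2.302776; window check -1.6 ≤ -2.302776 < -0.2 is false → out
[2] lift (12,10): star map gives 8.972244; window check -1.6 ≤ 8.972244 < -0.2 is false → out
[3] lift (-3,-8): star map gives -0.577795; window check -1.6 ≤ -0.577795 < -0.2 is true → IN Λ
[4] lift (1,6): star map gives -0.816654; window check -1.6 ≤ -0.816654 < -0.2 is true → IN Λ
[5] lift (-3,-2): star map gives -2.394449; window check -1.6 ≤ -2.394449 < -0.2 is false → out
[6] lift (-4,-10): star map gives -0.972244; window check -1.6 ≤ -0.972244 < -0.2 is true → IN Λ
[7] lift (-2,-1): star map gives -1.697224; window check -1.6 ≤ -1.697224 < -0.2 is false → out
[8] lift (-1,1): star map gives -1.302776; window check -1.6 ≤ -1.302776 < -0.2 is true → IN Λ
[9] lift (-10,9): star map gives -12.724981; window check -1.6 ≤ -12.724981 < -0.2 is false → out

3, 4, 6, 8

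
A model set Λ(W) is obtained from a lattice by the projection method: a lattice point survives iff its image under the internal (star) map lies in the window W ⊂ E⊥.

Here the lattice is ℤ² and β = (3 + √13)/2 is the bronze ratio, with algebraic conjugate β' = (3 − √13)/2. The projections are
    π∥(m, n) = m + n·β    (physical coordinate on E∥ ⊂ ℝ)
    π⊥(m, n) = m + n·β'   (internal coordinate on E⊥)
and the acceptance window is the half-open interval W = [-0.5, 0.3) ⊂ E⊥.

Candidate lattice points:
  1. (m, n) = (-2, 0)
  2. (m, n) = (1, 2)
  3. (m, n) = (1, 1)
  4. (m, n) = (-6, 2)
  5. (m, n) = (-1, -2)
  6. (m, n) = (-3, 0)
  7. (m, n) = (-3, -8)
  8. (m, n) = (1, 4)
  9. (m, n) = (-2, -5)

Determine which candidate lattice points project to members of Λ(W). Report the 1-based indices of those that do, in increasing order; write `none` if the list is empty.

Numerically β ≈ 3.30278 and β' = −1/β ≈ -0.30278.
[1] lift (-2,0): star map gives -2.00000; window check -0.5 ≤ -2.00000 < 0.3 is false → out
[2] lift (1,2): star map gives 0.39445; window check -0.5 ≤ 0.39445 < 0.3 is false → out
[3] lift (1,1): star map gives 0.69722; window check -0.5 ≤ 0.69722 < 0.3 is false → out
[4] lift (-6,2): star map gives -6.60555; window check -0.5 ≤ -6.60555 < 0.3 is false → out
[5] lift (-1,-2): star map gives -0.39445; window check -0.5 ≤ -0.39445 < 0.3 is true → IN Λ
[6] lift (-3,0): star map gives -3.00000; window check -0.5 ≤ -3.00000 < 0.3 is false → out
[7] lift (-3,-8): star map gives -0.57779; window check -0.5 ≤ -0.57779 < 0.3 is false → out
[8] lift (1,4): star map gives -0.21110; window check -0.5 ≤ -0.21110 < 0.3 is true → IN Λ
[9] lift (-2,-5): star map gives -0.48612; window check -0.5 ≤ -0.48612 < 0.3 is true → IN Λ

5, 8, 9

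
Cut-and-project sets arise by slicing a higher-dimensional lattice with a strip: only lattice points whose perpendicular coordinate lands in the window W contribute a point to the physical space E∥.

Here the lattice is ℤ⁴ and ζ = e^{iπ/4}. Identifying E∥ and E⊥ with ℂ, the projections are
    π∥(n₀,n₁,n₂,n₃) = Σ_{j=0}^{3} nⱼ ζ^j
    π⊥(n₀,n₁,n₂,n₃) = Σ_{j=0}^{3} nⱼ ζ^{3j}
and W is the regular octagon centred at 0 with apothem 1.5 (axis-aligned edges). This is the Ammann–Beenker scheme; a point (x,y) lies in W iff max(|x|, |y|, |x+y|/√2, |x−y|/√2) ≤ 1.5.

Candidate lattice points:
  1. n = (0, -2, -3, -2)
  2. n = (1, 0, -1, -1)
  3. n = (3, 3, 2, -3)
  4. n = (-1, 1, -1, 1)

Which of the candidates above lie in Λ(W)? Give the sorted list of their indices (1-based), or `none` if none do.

1, 2

π⊥(n) = n₀ + n₁ζ³ + n₂ζ⁶ + n₃ζ⁹ where ζ = e^{iπ/4}.
#1 (0, -2, -3, -2): internal (0.0000, 0.1716); octagon support 0.1716 vs apothem 1.5 → ∈ W
#2 (1, 0, -1, -1): internal (0.2929, 0.2929); octagon support 0.4142 vs apothem 1.5 → ∈ W
#3 (3, 3, 2, -3): internal (-1.2426, -2.0000); octagon support 2.2929 vs apothem 1.5 → ∉ W
#4 (-1, 1, -1, 1): internal (-1.0000, 2.4142); octagon support 2.4142 vs apothem 1.5 → ∉ W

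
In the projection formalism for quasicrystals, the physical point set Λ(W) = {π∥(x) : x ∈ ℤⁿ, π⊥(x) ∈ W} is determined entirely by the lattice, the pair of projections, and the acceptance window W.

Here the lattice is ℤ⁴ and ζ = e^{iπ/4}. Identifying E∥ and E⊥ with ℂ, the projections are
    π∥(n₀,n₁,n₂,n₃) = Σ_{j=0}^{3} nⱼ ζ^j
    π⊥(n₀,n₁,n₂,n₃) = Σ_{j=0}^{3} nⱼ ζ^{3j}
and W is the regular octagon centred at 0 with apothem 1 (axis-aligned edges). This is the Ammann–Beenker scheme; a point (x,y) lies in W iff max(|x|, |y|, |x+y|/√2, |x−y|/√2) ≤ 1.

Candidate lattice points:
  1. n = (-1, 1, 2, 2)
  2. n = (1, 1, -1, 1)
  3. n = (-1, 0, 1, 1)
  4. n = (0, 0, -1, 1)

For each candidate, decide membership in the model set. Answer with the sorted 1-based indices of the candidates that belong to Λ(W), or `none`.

With ζ = e^{iπ/4} the internal vectors are ζ^0,ζ^3,ζ^6,ζ^9.
candidate 1: n = (-1, 1, 2, 2) → π⊥ ≈ (-0.2929, +0.1213); max(|x|,|y|,|x±y|/√2) = 0.2929 ≤ 1 ⇒ ∈ W
candidate 2: n = (1, 1, -1, 1) → π⊥ ≈ (+1.0000, +2.4142); max(|x|,|y|,|x±y|/√2) = 2.4142 > 1 ⇒ ∉ W
candidate 3: n = (-1, 0, 1, 1) → π⊥ ≈ (-0.2929, -0.2929); max(|x|,|y|,|x±y|/√2) = 0.4142 ≤ 1 ⇒ ∈ W
candidate 4: n = (0, 0, -1, 1) → π⊥ ≈ (+0.7071, +1.7071); max(|x|,|y|,|x±y|/√2) = 1.7071 > 1 ⇒ ∉ W

1, 3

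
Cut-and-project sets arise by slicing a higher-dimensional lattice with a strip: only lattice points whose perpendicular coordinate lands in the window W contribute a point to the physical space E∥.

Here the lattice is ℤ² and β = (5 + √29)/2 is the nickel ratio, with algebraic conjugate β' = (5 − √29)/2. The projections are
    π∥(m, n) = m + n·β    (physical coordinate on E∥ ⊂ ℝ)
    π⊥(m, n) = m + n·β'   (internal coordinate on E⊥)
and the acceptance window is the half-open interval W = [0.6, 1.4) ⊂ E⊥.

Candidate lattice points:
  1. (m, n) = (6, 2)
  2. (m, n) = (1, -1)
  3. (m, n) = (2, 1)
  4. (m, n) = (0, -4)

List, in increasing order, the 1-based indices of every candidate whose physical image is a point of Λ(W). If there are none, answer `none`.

Compute β' = (5−√29)/2 = -0.1926, so π⊥(m,n) = m -0.1926·n.
candidate 1: (m,n)=(6,2) → π∥ = 6+2·β ≈ 16.3852, π⊥ = 6+2·β' ≈ 5.6148 ∉ [0.6, 1.4) ⇒ out
candidate 2: (m,n)=(1,-1) → π∥ = 1-1·β ≈ -4.1926, π⊥ = 1-1·β' ≈ 1.1926 ∈ [0.6, 1.4) ⇒ IN Λ
candidate 3: (m,n)=(2,1) → π∥ = 2+1·β ≈ 7.1926, π⊥ = 2+1·β' ≈ 1.8074 ∉ [0.6, 1.4) ⇒ out
candidate 4: (m,n)=(0,-4) → π∥ = 0-4·β ≈ -20.7703, π⊥ = 0-4·β' ≈ 0.7703 ∈ [0.6, 1.4) ⇒ IN Λ

2, 4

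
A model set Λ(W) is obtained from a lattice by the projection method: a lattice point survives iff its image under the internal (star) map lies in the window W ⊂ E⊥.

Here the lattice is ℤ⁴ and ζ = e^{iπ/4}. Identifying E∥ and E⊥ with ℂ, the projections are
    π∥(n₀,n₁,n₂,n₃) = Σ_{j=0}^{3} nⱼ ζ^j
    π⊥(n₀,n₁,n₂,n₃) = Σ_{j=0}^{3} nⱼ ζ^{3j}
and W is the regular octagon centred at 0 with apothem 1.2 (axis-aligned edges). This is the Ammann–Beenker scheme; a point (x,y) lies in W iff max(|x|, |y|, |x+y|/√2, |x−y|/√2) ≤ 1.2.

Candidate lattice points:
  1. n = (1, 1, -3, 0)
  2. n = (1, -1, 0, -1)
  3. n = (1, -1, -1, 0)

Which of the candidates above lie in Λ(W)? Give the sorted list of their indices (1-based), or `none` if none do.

none

π⊥(n) = n₀ + n₁ζ³ + n₂ζ⁶ + n₃ζ⁹ where ζ = e^{iπ/4}.
#1 (1, 1, -3, 0): internal (0.292893, 3.707107); octagon support 3.707107 vs apothem 1.2 → ∉ W
#2 (1, -1, 0, -1): internal (1.000000, -1.414214); octagon support 1.707107 vs apothem 1.2 → ∉ W
#3 (1, -1, -1, 0): internal (1.707107, 0.292893); octagon support 1.707107 vs apothem 1.2 → ∉ W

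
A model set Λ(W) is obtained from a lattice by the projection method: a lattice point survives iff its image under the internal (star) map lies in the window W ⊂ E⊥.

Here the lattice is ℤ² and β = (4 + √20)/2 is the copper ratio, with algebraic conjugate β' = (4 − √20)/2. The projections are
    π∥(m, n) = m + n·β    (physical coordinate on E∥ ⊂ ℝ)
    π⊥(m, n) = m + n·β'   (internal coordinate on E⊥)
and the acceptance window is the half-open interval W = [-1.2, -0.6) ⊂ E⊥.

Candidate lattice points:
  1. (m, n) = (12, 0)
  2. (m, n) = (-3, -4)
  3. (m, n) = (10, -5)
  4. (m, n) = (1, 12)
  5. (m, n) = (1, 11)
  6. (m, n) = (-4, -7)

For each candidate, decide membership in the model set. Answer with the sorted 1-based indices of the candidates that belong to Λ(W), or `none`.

none

β' = (4−√20)/2 ≈ -0.23607.
[1] lift (12,0): star map gives 12.00000; window check -1.2 ≤ 12.00000 < -0.6 is false → out
[2] lift (-3,-4): star map gives -2.05573; window check -1.2 ≤ -2.05573 < -0.6 is false → out
[3] lift (10,-5): star map gives 11.18034; window check -1.2 ≤ 11.18034 < -0.6 is false → out
[4] lift (1,12): star map gives -1.83282; window check -1.2 ≤ -1.83282 < -0.6 is false → out
[5] lift (1,11): star map gives -1.59675; window check -1.2 ≤ -1.59675 < -0.6 is false → out
[6] lift (-4,-7): star map gives -2.34752; window check -1.2 ≤ -2.34752 < -0.6 is false → out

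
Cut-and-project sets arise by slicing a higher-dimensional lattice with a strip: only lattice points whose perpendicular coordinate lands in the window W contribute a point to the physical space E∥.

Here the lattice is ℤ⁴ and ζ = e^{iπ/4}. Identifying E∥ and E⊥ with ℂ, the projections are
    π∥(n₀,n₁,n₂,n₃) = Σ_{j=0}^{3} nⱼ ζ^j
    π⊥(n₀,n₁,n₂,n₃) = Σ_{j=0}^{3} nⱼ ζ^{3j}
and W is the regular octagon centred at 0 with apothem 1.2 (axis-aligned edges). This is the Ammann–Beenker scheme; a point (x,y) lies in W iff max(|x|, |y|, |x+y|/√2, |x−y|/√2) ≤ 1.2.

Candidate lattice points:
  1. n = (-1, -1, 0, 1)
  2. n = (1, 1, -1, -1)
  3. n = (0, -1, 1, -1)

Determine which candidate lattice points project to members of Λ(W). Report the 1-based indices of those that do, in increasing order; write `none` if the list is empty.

Internal map: ζ^{3j} for j=0..3 gives (1,0), (−√2/2,√2/2), (0,−1), (√2/2,√2/2).
candidate 1: n = (-1, -1, 0, 1) → π⊥ ≈ (+0.41421, +0.00000); max(|x|,|y|,|x±y|/√2) = 0.41421 ≤ 1.2 ⇒ ∈ W
candidate 2: n = (1, 1, -1, -1) → π⊥ ≈ (-0.41421, +1.00000); max(|x|,|y|,|x±y|/√2) = 1.00000 ≤ 1.2 ⇒ ∈ W
candidate 3: n = (0, -1, 1, -1) → π⊥ ≈ (+0.00000, -2.41421); max(|x|,|y|,|x±y|/√2) = 2.41421 > 1.2 ⇒ ∉ W

1, 2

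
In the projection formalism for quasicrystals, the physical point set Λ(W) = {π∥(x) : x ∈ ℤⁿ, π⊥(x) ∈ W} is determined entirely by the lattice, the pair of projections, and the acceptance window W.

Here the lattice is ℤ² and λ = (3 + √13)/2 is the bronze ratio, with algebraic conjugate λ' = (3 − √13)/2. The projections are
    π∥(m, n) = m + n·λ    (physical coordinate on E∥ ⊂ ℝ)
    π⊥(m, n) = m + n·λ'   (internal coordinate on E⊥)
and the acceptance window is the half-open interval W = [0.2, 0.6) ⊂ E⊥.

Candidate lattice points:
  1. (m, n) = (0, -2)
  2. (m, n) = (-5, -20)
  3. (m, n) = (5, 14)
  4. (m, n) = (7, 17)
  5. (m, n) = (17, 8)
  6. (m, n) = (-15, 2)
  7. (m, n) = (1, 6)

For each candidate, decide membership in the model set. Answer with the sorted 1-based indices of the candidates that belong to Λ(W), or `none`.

Numerically λ ≈ 3.3028 and λ' = −1/λ ≈ -0.3028.
#1 (0,-2): internal coord 0 + (-2)·λ' = +0.6056; +0.6056 ∉ [0.2, 0.6) → out
#2 (-5,-20): internal coord -5 + (-20)·λ' = +1.0555; +1.0555 ∉ [0.2, 0.6) → out
#3 (5,14): internal coord 5 + (14)·λ' = +0.7611; +0.7611 ∉ [0.2, 0.6) → out
#4 (7,17): internal coord 7 + (17)·λ' = +1.8528; +1.8528 ∉ [0.2, 0.6) → out
#5 (17,8): internal coord 17 + (8)·λ' = +14.5778; +14.5778 ∉ [0.2, 0.6) → out
#6 (-15,2): internal coord -15 + (2)·λ' = -15.6056; -15.6056 ∉ [0.2, 0.6) → out
#7 (1,6): internal coord 1 + (6)·λ' = -0.8167; -0.8167 ∉ [0.2, 0.6) → out

none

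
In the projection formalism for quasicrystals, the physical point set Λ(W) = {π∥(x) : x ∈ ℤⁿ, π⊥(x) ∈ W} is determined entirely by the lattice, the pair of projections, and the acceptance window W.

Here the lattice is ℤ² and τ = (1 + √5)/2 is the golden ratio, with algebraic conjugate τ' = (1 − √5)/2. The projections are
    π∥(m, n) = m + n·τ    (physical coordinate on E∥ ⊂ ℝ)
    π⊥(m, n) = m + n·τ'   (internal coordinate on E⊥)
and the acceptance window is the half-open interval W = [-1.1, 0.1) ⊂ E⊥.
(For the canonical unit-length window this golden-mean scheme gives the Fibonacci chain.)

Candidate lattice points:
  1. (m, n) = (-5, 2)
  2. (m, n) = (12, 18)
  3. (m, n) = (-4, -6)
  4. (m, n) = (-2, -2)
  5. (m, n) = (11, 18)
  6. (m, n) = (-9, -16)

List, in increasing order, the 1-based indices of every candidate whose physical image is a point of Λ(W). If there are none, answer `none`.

3, 4, 5

Compute τ' = (1−√5)/2 = -0.61803, so π⊥(m,n) = m -0.61803·n.
#1 (-5,2): internal coord -5 + (2)·τ' = -6.23607; -6.23607 ∉ [-1.1, 0.1) → out
#2 (12,18): internal coord 12 + (18)·τ' = +0.87539; +0.87539 ∉ [-1.1, 0.1) → out
#3 (-4,-6): internal coord -4 + (-6)·τ' = -0.29180; -0.29180 ∈ [-1.1, 0.1) → IN Λ
#4 (-2,-2): internal coord -2 + (-2)·τ' = -0.76393; -0.76393 ∈ [-1.1, 0.1) → IN Λ
#5 (11,18): internal coord 11 + (18)·τ' = -0.12461; -0.12461 ∈ [-1.1, 0.1) → IN Λ
#6 (-9,-16): internal coord -9 + (-16)·τ' = +0.88854; +0.88854 ∉ [-1.1, 0.1) → out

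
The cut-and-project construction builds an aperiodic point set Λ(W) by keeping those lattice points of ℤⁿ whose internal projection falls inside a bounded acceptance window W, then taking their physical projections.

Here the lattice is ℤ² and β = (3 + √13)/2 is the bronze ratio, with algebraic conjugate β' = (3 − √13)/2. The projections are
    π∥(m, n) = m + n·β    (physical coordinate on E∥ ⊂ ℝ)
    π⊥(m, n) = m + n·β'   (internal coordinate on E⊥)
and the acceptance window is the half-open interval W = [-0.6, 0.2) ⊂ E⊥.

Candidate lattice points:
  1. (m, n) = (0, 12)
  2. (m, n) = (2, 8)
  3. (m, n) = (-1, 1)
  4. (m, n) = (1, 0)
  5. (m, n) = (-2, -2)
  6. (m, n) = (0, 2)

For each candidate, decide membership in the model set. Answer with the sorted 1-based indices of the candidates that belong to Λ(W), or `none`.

Numerically β ≈ 3.3028 and β' = −1/β ≈ -0.3028.
#1 (0,12): internal coord 0 + (12)·β' = -3.6333; -3.6333 ∉ [-0.6, 0.2) → out
#2 (2,8): internal coord 2 + (8)·β' = -0.4222; -0.4222 ∈ [-0.6, 0.2) → IN Λ
#3 (-1,1): internal coord -1 + (1)·β' = -1.3028; -1.3028 ∉ [-0.6, 0.2) → out
#4 (1,0): internal coord 1 + (0)·β' = +1.0000; +1.0000 ∉ [-0.6, 0.2) → out
#5 (-2,-2): internal coord -2 + (-2)·β' = -1.3944; -1.3944 ∉ [-0.6, 0.2) → out
#6 (0,2): internal coord 0 + (2)·β' = -0.6056; -0.6056 ∉ [-0.6, 0.2) → out

2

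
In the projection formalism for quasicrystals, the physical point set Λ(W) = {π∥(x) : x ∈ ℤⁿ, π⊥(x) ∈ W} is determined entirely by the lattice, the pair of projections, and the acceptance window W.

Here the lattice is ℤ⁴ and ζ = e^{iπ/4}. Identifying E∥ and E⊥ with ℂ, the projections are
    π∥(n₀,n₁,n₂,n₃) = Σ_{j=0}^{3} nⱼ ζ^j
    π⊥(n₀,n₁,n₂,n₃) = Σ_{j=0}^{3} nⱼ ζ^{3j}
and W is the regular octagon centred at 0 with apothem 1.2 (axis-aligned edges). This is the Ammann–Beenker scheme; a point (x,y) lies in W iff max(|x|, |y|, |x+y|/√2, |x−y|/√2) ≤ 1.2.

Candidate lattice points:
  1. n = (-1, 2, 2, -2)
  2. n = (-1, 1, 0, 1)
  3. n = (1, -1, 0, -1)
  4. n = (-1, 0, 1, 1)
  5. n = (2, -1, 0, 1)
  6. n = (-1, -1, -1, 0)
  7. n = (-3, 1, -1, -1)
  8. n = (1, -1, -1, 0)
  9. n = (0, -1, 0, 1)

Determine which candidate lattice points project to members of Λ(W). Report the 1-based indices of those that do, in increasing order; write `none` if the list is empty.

With ζ = e^{iπ/4} the internal vectors are ζ^0,ζ^3,ζ^6,ζ^9.
#1 (-1, 2, 2, -2): internal (-3.82843, -2.00000); octagon support 4.12132 vs apothem 1.2 → ∉ W
#2 (-1, 1, 0, 1): internal (-1.00000, 1.41421); octagon support 1.70711 vs apothem 1.2 → ∉ W
#3 (1, -1, 0, -1): internal (1.00000, -1.41421); octagon support 1.70711 vs apothem 1.2 → ∉ W
#4 (-1, 0, 1, 1): internal (-0.29289, -0.29289); octagon support 0.41421 vs apothem 1.2 → ∈ W
#5 (2, -1, 0, 1): internal (3.41421, 0.00000); octagon support 3.41421 vs apothem 1.2 → ∉ W
#6 (-1, -1, -1, 0): internal (-0.29289, 0.29289); octagon support 0.41421 vs apothem 1.2 → ∈ W
#7 (-3, 1, -1, -1): internal (-4.41421, 1.00000); octagon support 4.41421 vs apothem 1.2 → ∉ W
#8 (1, -1, -1, 0): internal (1.70711, 0.29289); octagon support 1.70711 vs apothem 1.2 → ∉ W
#9 (0, -1, 0, 1): internal (1.41421, 0.00000); octagon support 1.41421 vs apothem 1.2 → ∉ W

4, 6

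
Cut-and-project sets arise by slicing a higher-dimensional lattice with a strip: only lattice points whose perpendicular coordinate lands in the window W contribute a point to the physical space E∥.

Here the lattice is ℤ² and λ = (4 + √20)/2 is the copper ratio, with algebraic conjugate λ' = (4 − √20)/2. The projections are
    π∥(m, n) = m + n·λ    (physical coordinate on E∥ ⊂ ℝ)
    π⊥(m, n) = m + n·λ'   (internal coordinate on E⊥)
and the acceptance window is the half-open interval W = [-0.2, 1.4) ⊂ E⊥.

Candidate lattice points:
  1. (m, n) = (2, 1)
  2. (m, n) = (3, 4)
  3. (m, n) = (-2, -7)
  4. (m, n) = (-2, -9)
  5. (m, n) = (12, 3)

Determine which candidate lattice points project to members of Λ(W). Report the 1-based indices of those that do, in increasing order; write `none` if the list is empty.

4

Numerically λ ≈ 4.2361 and λ' = −1/λ ≈ -0.2361.
candidate 1: (m,n)=(2,1) → π∥ = 2+1·λ ≈ 6.2361, π⊥ = 2+1·λ' ≈ 1.7639 ∉ [-0.2, 1.4) ⇒ out
candidate 2: (m,n)=(3,4) → π∥ = 3+4·λ ≈ 19.9443, π⊥ = 3+4·λ' ≈ 2.0557 ∉ [-0.2, 1.4) ⇒ out
candidate 3: (m,n)=(-2,-7) → π∥ = -2-7·λ ≈ -31.6525, π⊥ = -2-7·λ' ≈ -0.3475 ∉ [-0.2, 1.4) ⇒ out
candidate 4: (m,n)=(-2,-9) → π∥ = -2-9·λ ≈ -40.1246, π⊥ = -2-9·λ' ≈ 0.1246 ∈ [-0.2, 1.4) ⇒ IN Λ
candidate 5: (m,n)=(12,3) → π∥ = 12+3·λ ≈ 24.7082, π⊥ = 12+3·λ' ≈ 11.2918 ∉ [-0.2, 1.4) ⇒ out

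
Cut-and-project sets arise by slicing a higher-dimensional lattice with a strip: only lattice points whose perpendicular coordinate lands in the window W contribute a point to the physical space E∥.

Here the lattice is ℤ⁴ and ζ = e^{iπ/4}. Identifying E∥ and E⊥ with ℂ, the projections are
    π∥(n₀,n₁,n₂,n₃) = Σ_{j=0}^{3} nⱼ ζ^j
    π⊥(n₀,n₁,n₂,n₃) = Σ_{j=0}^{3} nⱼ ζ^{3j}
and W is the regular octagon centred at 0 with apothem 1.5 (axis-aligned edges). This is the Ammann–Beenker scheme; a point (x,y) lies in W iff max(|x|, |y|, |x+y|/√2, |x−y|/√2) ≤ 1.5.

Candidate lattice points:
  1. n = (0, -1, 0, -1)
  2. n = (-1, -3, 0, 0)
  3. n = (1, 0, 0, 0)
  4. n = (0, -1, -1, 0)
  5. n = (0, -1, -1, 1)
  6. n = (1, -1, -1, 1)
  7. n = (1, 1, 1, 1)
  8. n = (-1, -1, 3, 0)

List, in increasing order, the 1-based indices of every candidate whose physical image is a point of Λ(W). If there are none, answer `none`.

1, 3, 4, 7

Internal map: ζ^{3j} for j=0..3 gives (1,0), (−√2/2,√2/2), (0,−1), (√2/2,√2/2).
candidate 1: n = (0, -1, 0, -1) → π⊥ ≈ (+0.00000, -1.41421); max(|x|,|y|,|x±y|/√2) = 1.41421 ≤ 1.5 ⇒ ∈ W
candidate 2: n = (-1, -3, 0, 0) → π⊥ ≈ (+1.12132, -2.12132); max(|x|,|y|,|x±y|/√2) = 2.29289 > 1.5 ⇒ ∉ W
candidate 3: n = (1, 0, 0, 0) → π⊥ ≈ (+1.00000, +0.00000); max(|x|,|y|,|x±y|/√2) = 1.00000 ≤ 1.5 ⇒ ∈ W
candidate 4: n = (0, -1, -1, 0) → π⊥ ≈ (+0.70711, +0.29289); max(|x|,|y|,|x±y|/√2) = 0.70711 ≤ 1.5 ⇒ ∈ W
candidate 5: n = (0, -1, -1, 1) → π⊥ ≈ (+1.41421, +1.00000); max(|x|,|y|,|x±y|/√2) = 1.70711 > 1.5 ⇒ ∉ W
candidate 6: n = (1, -1, -1, 1) → π⊥ ≈ (+2.41421, +1.00000); max(|x|,|y|,|x±y|/√2) = 2.41421 > 1.5 ⇒ ∉ W
candidate 7: n = (1, 1, 1, 1) → π⊥ ≈ (+1.00000, +0.41421); max(|x|,|y|,|x±y|/√2) = 1.00000 ≤ 1.5 ⇒ ∈ W
candidate 8: n = (-1, -1, 3, 0) → π⊥ ≈ (-0.29289, -3.70711); max(|x|,|y|,|x±y|/√2) = 3.70711 > 1.5 ⇒ ∉ W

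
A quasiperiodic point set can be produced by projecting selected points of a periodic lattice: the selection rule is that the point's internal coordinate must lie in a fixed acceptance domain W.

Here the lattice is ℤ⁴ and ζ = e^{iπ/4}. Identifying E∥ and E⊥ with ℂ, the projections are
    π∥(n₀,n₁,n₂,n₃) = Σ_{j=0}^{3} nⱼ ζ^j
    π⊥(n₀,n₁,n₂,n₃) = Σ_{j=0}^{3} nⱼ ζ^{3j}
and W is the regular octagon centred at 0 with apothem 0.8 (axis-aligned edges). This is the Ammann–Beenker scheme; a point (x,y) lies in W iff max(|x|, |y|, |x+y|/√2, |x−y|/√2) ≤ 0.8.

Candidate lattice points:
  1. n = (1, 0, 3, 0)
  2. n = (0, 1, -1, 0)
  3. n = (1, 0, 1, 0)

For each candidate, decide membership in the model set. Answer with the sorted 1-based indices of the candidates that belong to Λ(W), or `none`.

none

With ζ = e^{iπ/4} the internal vectors are ζ^0,ζ^3,ζ^6,ζ^9.
#1 (1, 0, 3, 0): internal (1.0000, -3.0000); octagon support 3.0000 vs apothem 0.8 → ∉ W
#2 (0, 1, -1, 0): internal (-0.7071, 1.7071); octagon support 1.7071 vs apothem 0.8 → ∉ W
#3 (1, 0, 1, 0): internal (1.0000, -1.0000); octagon support 1.4142 vs apothem 0.8 → ∉ W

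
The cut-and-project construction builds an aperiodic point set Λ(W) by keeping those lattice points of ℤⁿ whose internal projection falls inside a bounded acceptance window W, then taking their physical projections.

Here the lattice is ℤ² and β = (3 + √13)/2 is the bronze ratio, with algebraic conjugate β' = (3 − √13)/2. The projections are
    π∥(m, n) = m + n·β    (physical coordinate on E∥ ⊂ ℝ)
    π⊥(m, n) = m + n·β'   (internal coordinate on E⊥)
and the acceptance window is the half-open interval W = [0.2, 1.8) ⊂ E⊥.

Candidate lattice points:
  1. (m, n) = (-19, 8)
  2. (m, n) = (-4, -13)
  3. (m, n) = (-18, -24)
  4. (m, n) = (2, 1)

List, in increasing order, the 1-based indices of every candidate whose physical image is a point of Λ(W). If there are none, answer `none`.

Compute β' = (3−√13)/2 = -0.302776, so π⊥(m,n) = m -0.302776·n.
#1 (-19,8): internal coord -19 + (8)·β' = -21.422205; -21.422205 ∉ [0.2, 1.8) → out
#2 (-4,-13): internal coord -4 + (-13)·β' = -0.063917; -0.063917 ∉ [0.2, 1.8) → out
#3 (-18,-24): internal coord -18 + (-24)·β' = -10.733385; -10.733385 ∉ [0.2, 1.8) → out
#4 (2,1): internal coord 2 + (1)·β' = +1.697224; +1.697224 ∈ [0.2, 1.8) → IN Λ

4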